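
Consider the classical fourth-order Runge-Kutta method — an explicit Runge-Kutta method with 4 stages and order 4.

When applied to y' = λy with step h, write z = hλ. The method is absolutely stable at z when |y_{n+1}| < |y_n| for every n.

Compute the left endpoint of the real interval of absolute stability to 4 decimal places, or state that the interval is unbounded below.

Test eqn y'=λy, z=hλ:
  order 4, 4-stage ⇒ R(z)=1+z+z^2/2+z^3/6+z^4/24
  (e.g. R(-0.81)=0.44741, |R|=0.44741)

Find x<0 with |R(x)|<1.
x=-0.81: |R|=0.4474
|R(-2.94)|=1.2594 |R(-1.84)|=0.2921 |R(-0.56)|=0.5716
Bisect:
  x_lo=-3.5532 |R|=2.9241  x_hi=-0.0593 |R|=0.9424
  mid=-1.80622 |R|=0.28636 →hi
  mid=-2.67968 |R|=0.85211 →hi
  mid=-3.11642 |R|=1.62531 →lo
  mid=-2.89805 |R|=1.18375 →lo
  mid=-2.78887 |R|=1.00540 →lo
  mid=-2.73428 |R|=0.92577 →hi
  mid=-2.76157 |R|=0.96482 →hi
  ...
  [-2.78546,-2.78524] ⇒ x*=-2.7853
Stable set (-2.7853, 0).

z* = -2.7853.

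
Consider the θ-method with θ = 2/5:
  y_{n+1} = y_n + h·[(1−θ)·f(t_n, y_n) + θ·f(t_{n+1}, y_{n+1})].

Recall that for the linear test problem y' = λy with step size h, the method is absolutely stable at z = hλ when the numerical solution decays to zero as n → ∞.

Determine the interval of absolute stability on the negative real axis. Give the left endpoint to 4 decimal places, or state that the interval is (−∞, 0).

Test eqn y'=λy, z=hλ:
  y_{n+1} = y_n + z·[3/5·y_n + 2/5·y_{n+1}] ⇒ (1 − 2/5z)y_{n+1} = (1 + 3/5z)y_n
  Hence R(z) = (1 + 3/5z)/(1 − 2/5z).

Need |R(x)|<1, x<0.
x=-0.85: |R|=0.3657
R=−1: 1+3/5x = −1+2/5x ⇒ -1/5x=2 ⇒ x=2/(-1/5)=-10.0000
Confirm numerically:
  x=-8.758: |R|=0.94484 <1
  x=-6.243: |R|=0.78514 <1
  x=-5.661: |R|=0.73416 <1
  x=-10.592: |R|=1.02261 >1
  x=-10.519: |R|=1.01993 >1
  x=-10.152: |R|=1.00601 >1
Stable set (-10.0000, 0).

(-10.0000, 0).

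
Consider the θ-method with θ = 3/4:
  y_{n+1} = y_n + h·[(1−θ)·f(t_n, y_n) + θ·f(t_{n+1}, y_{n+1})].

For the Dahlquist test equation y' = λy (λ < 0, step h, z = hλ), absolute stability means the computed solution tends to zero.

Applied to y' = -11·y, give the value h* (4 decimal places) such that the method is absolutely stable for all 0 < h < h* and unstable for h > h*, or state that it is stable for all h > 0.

With y'=λy (z=hλ):
  y_{n+1} = y_n + z·[1/4·y_n + 3/4·y_{n+1}] ⇒ (1 − 3/4z)y_{n+1} = (1 + 1/4z)y_n
  Hence R(z) = (1 + 1/4z)/(1 − 3/4z).

Need |R(x)|<1, x<0.
x=-1.74: |R|=0.2451
x=-2: |R|=0.2000
x=-10: |R|=0.1765
x=-100: |R|=0.3158
θ=3/4≥1/2 ⇒ |1+1/4x|<|1−3/4x| ∀x<0 ⇒ unbounded interval.

(−∞, 0) — no finite endpoint. Any h>0 works for λ=-11.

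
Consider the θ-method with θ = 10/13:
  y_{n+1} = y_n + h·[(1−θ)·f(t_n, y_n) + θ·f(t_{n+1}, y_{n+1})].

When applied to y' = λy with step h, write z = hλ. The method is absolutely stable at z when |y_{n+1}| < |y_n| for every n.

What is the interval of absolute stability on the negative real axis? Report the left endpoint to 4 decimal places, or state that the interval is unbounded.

With y'=λy (z=hλ):
  y_{n+1} = y_n + z·[3/13·y_n + 10/13·y_{n+1}] ⇒ (1 − 10/13z)y_{n+1} = (1 + 3/13z)y_n
  ⇒ R(z) = (1 + 3/13z)/(1 − 10/13z).

Need |R(x)|<1, x<0.
x=-1.57: |R|=0.2889
x=-2: |R|=0.2121
x=-10: |R|=0.1504
x=-100: |R|=0.2833
θ=10/13≥1/2 ⇒ |1+3/13x|<|1−10/13x| ∀x<0 ⇒ unbounded interval.

interval (−∞, 0).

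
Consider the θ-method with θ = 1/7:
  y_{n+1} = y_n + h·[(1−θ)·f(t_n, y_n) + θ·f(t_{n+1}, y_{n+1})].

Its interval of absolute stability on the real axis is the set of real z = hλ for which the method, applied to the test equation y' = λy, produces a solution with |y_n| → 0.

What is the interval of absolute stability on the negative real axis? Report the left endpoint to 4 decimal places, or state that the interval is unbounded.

(-2.8000, 0).

Set f=λy, z=hλ:
  y_{n+1} = y_n + z·[6/7·y_n + 1/7·y_{n+1}] ⇒ (1 − 1/7z)y_{n+1} = (1 + 6/7z)y_n
  so R(z) = (1 + 6/7z)/(1 − 1/7z).

Need |R(x)|<1, x<0.
x=-1.54: |R|=0.2623
R=−1: 1+6/7x = −1+1/7x ⇒ -5/7x=2 ⇒ x=2/(-5/7)=-2.8000
Confirm numerically:
  x=-2.245: |R|=0.69984 <1
  x=-1.765: |R|=0.40958 <1
  x=-1.645: |R|=0.33198 <1
  x=-3.111: |R|=1.15379 >1
  x=-2.874: |R|=1.03747 >1
  x=-2.858: |R|=1.02942 >1
Stable set (-2.8000, 0).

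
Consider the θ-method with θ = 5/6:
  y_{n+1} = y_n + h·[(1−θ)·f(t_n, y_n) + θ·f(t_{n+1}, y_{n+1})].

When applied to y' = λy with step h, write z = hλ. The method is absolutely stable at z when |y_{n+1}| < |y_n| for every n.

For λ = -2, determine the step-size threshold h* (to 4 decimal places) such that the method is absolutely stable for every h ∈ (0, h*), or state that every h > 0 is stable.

With y'=λy (z=hλ):
  y_{n+1} = y_n + z·[1/6·y_n + 5/6·y_{n+1}] ⇒ (1 − 5/6z)y_{n+1} = (1 + 1/6z)y_n
  ⇒ R(z) = (1 + 1/6z)/(1 − 5/6z).

Find x<0 with |R(x)|<1.
x=-1.2: |R|=0.4000
x=-2: |R|=0.2500
x=-10: |R|=0.0714
x=-100: |R|=0.1858
θ=5/6≥1/2 ⇒ |1+1/6x|<|1−5/6x| ∀x<0 ⇒ interval (−∞,0).

unbounded; (−∞, 0). Any h>0 works for λ=-2.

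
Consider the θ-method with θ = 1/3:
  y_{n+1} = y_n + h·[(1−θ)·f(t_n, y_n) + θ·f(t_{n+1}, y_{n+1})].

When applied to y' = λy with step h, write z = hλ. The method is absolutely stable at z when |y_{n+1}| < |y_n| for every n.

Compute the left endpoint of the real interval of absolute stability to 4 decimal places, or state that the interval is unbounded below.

z* = -6.0000.

Set f=λy, z=hλ:
  y_{n+1} = y_n + z·[2/3·y_n + 1/3·y_{n+1}] ⇒ (1 − 1/3z)y_{n+1} = (1 + 2/3z)y_n
  so R(z) = (1 + 2/3z)/(1 − 1/3z).

Solve |R(x)|<1 on ℝ⁻.
x=-1.34: |R|=0.0737
R=−1: 1+2/3x = −1+1/3x ⇒ -1/3x=2 ⇒ x=2/(-1/3)=-6.0000
Confirm numerically:
  x=-4.303: |R|=0.76763 <1
  x=-2.659: |R|=0.40961 <1
  x=-2.437: |R|=0.34468 <1
  x=-6.454: |R|=1.04802 >1
  x=-6.370: |R|=1.03949 >1
  x=-6.346: |R|=1.03702 >1
Interval (-6.0000, 0).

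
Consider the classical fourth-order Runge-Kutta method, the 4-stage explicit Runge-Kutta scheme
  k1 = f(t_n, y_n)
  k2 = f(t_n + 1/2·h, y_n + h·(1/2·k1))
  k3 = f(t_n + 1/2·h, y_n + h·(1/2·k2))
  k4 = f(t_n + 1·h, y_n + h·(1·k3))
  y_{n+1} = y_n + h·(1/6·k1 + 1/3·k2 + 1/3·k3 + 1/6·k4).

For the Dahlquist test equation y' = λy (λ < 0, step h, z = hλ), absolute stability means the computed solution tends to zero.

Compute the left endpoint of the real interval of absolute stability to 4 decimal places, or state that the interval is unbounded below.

left endpoint -2.7853.

On y'=λy, z=hλ:
  order 4, 4-stage ⇒ R(z)=1+z+z^2/2+z^3/6+z^4/24
  (e.g. R(-0.73)=0.48345, |R|=0.48345)

Solve |R(x)|<1 on ℝ⁻.
x=-0.73: |R|=0.4834
|R(-1.47)|=0.2756 |R(-1.33)|=0.2927 |R(-0.8)|=0.4517
Bisect:
  x_lo=-3.0874 |R|=1.5595  x_hi=-0.3345 |R|=0.7157
  mid=-1.71094 |R|=0.27502 →hi
  mid=-2.39915 |R|=0.55770 →hi
  mid=-2.74326 |R|=0.93846 →hi
  mid=-2.91531 |R|=1.21439 →lo
  mid=-2.82929 |R|=1.06838 →lo
  mid=-2.78627 |R|=1.00148 →lo
  mid=-2.76477 |R|=0.96949 →hi
  mid=-2.77552 |R|=0.98537 →hi
  ...
  [-2.78543,-2.78527] ⇒ x*=-2.7853
So |R|<1 on (-2.7853, 0).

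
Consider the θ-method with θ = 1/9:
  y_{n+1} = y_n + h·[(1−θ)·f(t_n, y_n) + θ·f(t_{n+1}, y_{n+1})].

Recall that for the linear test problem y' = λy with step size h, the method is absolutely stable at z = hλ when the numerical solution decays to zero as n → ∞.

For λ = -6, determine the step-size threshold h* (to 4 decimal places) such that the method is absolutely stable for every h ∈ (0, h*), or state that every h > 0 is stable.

With y'=λy (z=hλ):
  y_{n+1} = y_n + z·[8/9·y_n + 1/9·y_{n+1}] ⇒ (1 − 1/9z)y_{n+1} = (1 + 8/9z)y_n
  R(z) = (1 + 8/9z)/(1 − 1/9z).

Need |R(x)|<1, x<0.
x=-0.48: |R|=0.5443
R=−1: 1+8/9x = −1+1/9x ⇒ -7/9x=2 ⇒ x=2/(-7/9)=-2.5714
Confirm numerically:
  x=-2.545: |R|=0.98398 <1
  x=-2.106: |R|=0.70665 <1
  x=-1.561: |R|=0.33027 <1
  x=-1.371: |R|=0.18976 <1
  x=-3.066: |R|=1.28692 >1
  x=-2.842: |R|=1.15994 >1
  x=-2.700: |R|=1.07692 >1
Stable set (-2.5714, 0).

(-2.5714,0); λ=-6 ⇒ h* = (18/7)/6 = 0.4286.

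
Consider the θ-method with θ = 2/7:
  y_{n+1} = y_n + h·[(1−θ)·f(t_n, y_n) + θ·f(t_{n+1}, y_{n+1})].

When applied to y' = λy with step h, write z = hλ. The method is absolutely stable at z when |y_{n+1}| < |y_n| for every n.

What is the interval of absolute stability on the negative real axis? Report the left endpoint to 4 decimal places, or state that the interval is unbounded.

With y'=λy (z=hλ):
  y_{n+1} = y_n + z·[5/7·y_n + 2/7·y_{n+1}] ⇒ (1 − 2/7z)y_{n+1} = (1 + 5/7z)y_n
  R(z) = (1 + 5/7z)/(1 − 2/7z).

Boundary: |R(x)|=1, x<0.
x=-1.11: |R|=0.1573
R=−1: 1+5/7x = −1+2/7x ⇒ -3/7x=2 ⇒ x=2/(-3/7)=-4.6667
Confirm numerically:
  x=-4.132: |R|=0.89492 <1
  x=-2.495: |R|=0.45663 <1
  x=-2.228: |R|=0.36138 <1
  x=-2.208: |R|=0.35389 <1
  x=-5.243: |R|=1.09888 >1
  x=-5.143: |R|=1.08267 >1
  x=-5.064: |R|=1.06959 >1
Stable set (-4.6667, 0).

z∈(-4.6667,0).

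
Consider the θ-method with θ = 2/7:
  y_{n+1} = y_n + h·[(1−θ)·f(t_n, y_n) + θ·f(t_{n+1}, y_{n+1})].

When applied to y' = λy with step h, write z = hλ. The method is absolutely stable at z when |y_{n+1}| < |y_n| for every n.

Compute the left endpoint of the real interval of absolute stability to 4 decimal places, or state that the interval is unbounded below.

z* = -4.6667.

Set f=λy, z=hλ:
  y_{n+1} = y_n + z·[5/7·y_n + 2/7·y_{n+1}] ⇒ (1 − 2/7z)y_{n+1} = (1 + 5/7z)y_n
  R(z) = (1 + 5/7z)/(1 − 2/7z).

Find x<0 with |R(x)|<1.
x=-0.55: |R|=0.5247
R=−1: 1+5/7x = −1+2/7x ⇒ -3/7x=2 ⇒ x=2/(-3/7)=-4.6667
Confirm numerically:
  x=-4.162: |R|=0.90120 <1
  x=-3.260: |R|=0.68787 <1
  x=-3.180: |R|=0.66617 <1
  x=-4.982: |R|=1.05577 >1
  x=-4.918: |R|=1.04478 >1
So |R|<1 on (-4.6667, 0).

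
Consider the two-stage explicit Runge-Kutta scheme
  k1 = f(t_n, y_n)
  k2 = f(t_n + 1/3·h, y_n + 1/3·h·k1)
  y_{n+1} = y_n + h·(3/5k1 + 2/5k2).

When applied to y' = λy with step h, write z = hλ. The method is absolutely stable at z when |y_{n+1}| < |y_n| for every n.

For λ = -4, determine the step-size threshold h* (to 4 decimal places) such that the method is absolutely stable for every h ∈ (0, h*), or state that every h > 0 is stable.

Test eqn y'=λy, z=hλ:
  k1=λy_n ⇒ h·k1=z·y_n;  k2=λ(1+1/3z)y_n ⇒ h·k2=z(1+1/3z)y_n
  y_{n+1}/y_n = 1 + 3/5z + 2/5z(1+1/3z) = 1 + z + 2/15z²
  R(z) = 1 + z + 2/15z².

Need |R(x)|<1, x<0.
x=-0.54: |R|=0.4989
R=1: x+2/15x²=0 ⇒ x=−15/2=-7.5000; min R=1−1/(4·2/15)=-0.8750>−1
Confirm numerically:
  x=-4.473: |R|=0.80530 <1
  x=-3.761: |R|=0.87498 <1
  x=-3.197: |R|=0.83423 <1
  x=-8.042: |R|=1.58117 >1
  x=-7.976: |R|=1.50621 >1
  x=-7.955: |R|=1.48260 >1
Stable set (-7.5000, 0).

(-7.5000,0); λ=-4 ⇒ h* = (15/2)/4 = 1.8750.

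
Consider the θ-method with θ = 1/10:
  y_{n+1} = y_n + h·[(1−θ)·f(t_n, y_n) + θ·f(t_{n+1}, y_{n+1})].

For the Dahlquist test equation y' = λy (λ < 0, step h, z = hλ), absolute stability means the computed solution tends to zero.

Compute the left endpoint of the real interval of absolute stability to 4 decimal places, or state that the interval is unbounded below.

Set f=λy, z=hλ:
  y_{n+1} = y_n + z·[9/10·y_n + 1/10·y_{n+1}] ⇒ (1 − 1/10z)y_{n+1} = (1 + 9/10z)y_n
  Hence R(z) = (1 + 9/10z)/(1 − 1/10z).

Find x<0 with |R(x)|<1.
x=-1.67: |R|=0.4310
R=−1: 1+9/10x = −1+1/10x ⇒ -4/5x=2 ⇒ x=2/(-4/5)=-2.5000
Confirm numerically:
  x=-1.798: |R|=0.52399 <1
  x=-1.334: |R|=0.17699 <1
  x=-1.188: |R|=0.06185 <1
  x=-2.917: |R|=1.25826 >1
  x=-2.638: |R|=1.08736 >1
Interval (-2.5000, 0).

left endpoint -2.5000.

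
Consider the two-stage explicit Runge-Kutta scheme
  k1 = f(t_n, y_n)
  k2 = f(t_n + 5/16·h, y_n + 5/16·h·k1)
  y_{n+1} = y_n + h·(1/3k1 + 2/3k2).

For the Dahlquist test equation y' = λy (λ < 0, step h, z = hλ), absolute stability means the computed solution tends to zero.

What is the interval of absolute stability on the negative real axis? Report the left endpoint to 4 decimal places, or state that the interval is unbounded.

z∈(-4.8000,0).

With y'=λy (z=hλ):
  k1=λy_n ⇒ h·k1=z·y_n;  k2=λ(1+5/16z)y_n ⇒ h·k2=z(1+5/16z)y_n
  y_{n+1}/y_n = 1 + 1/3z + 2/3z(1+5/16z) = 1 + z + 5/24z²
  so R(z) = 1 + z + 5/24z².

Solve |R(x)|<1 on ℝ⁻.
x=-1.65: |R|=0.0828
R=1: x+5/24x²=0 ⇒ x=−24/5=-4.8000; min R=1−1/(4·5/24)=-0.2000>−1
Confirm numerically:
  x=-4.192: |R|=0.46901 <1
  x=-3.302: |R|=0.03050 <1
  x=-2.995: |R|=0.12624 <1
  x=-2.964: |R|=0.13373 <1
  x=-5.249: |R|=1.49100 >1
  x=-5.106: |R|=1.32551 >1
  x=-4.988: |R|=1.19536 >1
Interval (-4.8000, 0).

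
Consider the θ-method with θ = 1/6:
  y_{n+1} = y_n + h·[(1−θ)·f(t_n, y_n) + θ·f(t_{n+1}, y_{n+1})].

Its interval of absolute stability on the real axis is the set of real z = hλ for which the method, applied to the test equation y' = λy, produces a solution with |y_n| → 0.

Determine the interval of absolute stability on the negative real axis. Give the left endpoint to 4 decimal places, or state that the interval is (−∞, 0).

(-3.0000, 0).

Set f=λy, z=hλ:
  y_{n+1} = y_n + z·[5/6·y_n + 1/6·y_{n+1}] ⇒ (1 − 1/6z)y_{n+1} = (1 + 5/6z)y_n
  so R(z) = (1 + 5/6z)/(1 − 1/6z).

Boundary: |R(x)|=1, x<0.
x=-1.46: |R|=0.1743
R=−1: 1+5/6x = −1+1/6x ⇒ -2/3x=2 ⇒ x=2/(-2/3)=-3.0000
Confirm numerically:
  x=-2.672: |R|=0.84871 <1
  x=-2.549: |R|=0.78898 <1
  x=-1.820: |R|=0.39642 <1
  x=-3.527: |R|=1.22127 >1
  x=-3.490: |R|=1.20653 >1
  x=-3.386: |R|=1.16450 >1
Stable set (-3.0000, 0).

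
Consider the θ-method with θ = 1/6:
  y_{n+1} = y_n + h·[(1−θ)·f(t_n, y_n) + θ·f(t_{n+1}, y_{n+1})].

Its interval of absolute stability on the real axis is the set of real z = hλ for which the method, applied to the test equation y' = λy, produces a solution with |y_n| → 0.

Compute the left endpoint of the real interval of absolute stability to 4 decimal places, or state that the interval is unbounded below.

z* = -3.0000.

On y'=λy, z=hλ:
  y_{n+1} = y_n + z·[5/6·y_n + 1/6·y_{n+1}] ⇒ (1 − 1/6z)y_{n+1} = (1 + 5/6z)y_n
  R(z) = (1 + 5/6z)/(1 − 1/6z).

Solve |R(x)|<1 on ℝ⁻.
x=-1.72: |R|=0.3368
R=−1: 1+5/6x = −1+1/6x ⇒ -2/3x=2 ⇒ x=2/(-2/3)=-3.0000
Confirm numerically:
  x=-2.577: |R|=0.80273 <1
  x=-2.329: |R|=0.67775 <1
  x=-2.200: |R|=0.60976 <1
  x=-1.653: |R|=0.29596 <1
  x=-3.232: |R|=1.10052 >1
  x=-3.172: |R|=1.07501 >1
Stable set (-3.0000, 0).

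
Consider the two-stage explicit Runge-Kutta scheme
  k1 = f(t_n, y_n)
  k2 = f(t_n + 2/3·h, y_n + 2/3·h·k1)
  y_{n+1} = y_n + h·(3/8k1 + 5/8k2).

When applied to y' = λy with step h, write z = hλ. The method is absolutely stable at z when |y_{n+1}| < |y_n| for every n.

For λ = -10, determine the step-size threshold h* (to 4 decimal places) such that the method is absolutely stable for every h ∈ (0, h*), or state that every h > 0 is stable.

(-2.4000,0); λ=-10 ⇒ h* = (12/5)/10 = 0.2400.

Set f=λy, z=hλ:
  k1=λy_n ⇒ h·k1=z·y_n;  k2=λ(1+2/3z)y_n ⇒ h·k2=z(1+2/3z)y_n
  y_{n+1}/y_n = 1 + 3/8z + 5/8z(1+2/3z) = 1 + z + 5/12z²
  R(z) = 1 + z + 5/12z².

Find x<0 with |R(x)|<1.
x=-1.07: |R|=0.4070
R=1: x+5/12x²=0 ⇒ x=−12/5=-2.4000; min R=1−1/(4·5/12)=0.4000>−1
Confirm numerically:
  x=-2.162: |R|=0.78560 <1
  x=-1.998: |R|=0.66534 <1
  x=-1.676: |R|=0.49441 <1
  x=-1.300: |R|=0.40417 <1
  x=-2.595: |R|=1.21084 >1
  x=-2.571: |R|=1.18318 >1
  x=-2.460: |R|=1.06150 >1
Stable set (-2.4000, 0).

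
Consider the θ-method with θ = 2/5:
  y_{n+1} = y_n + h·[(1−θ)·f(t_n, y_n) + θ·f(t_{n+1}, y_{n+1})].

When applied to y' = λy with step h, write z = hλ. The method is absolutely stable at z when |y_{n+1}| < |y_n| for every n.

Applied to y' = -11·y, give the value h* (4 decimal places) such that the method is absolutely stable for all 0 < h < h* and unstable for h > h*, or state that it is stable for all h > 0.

Test eqn y'=λy, z=hλ:
  y_{n+1} = y_n + z·[3/5·y_n + 2/5·y_{n+1}] ⇒ (1 − 2/5z)y_{n+1} = (1 + 3/5z)y_n
  Hence R(z) = (1 + 3/5z)/(1 − 2/5z).

Boundary: |R(x)|=1, x<0.
x=-1.03: |R|=0.2705
R=−1: 1+3/5x = −1+2/5x ⇒ -1/5x=2 ⇒ x=2/(-1/5)=-10.0000
Confirm numerically:
  x=-9.285: |R|=0.96966 <1
  x=-6.747: |R|=0.82411 <1
  x=-4.928: |R|=0.65859 <1
  x=-10.516: |R|=1.01982 >1
  x=-10.414: |R|=1.01603 >1
  x=-10.392: |R|=1.01520 >1
So |R|<1 on (-10.0000, 0).

(-10.0000,0); λ=-11 ⇒ h* = (10)/11 = 0.9091.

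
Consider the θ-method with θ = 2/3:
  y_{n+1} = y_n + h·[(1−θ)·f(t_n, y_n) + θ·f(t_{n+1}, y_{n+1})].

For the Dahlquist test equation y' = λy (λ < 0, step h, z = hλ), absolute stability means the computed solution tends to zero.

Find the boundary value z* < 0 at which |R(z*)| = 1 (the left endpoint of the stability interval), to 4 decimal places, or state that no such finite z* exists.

(−∞, 0) — no finite endpoint.

Set f=λy, z=hλ:
  y_{n+1} = y_n + z·[1/3·y_n + 2/3·y_{n+1}] ⇒ (1 − 2/3z)y_{n+1} = (1 + 1/3z)y_n
  R(z) = (1 + 1/3z)/(1 − 2/3z).

Find x<0 with |R(x)|<1.
x=-0.51: |R|=0.6194
x=-2: |R|=0.1429
x=-10: |R|=0.3043
x=-100: |R|=0.4778
θ=2/3≥1/2 ⇒ |1+1/3x|<|1−2/3x| ∀x<0 ⇒ unbounded interval.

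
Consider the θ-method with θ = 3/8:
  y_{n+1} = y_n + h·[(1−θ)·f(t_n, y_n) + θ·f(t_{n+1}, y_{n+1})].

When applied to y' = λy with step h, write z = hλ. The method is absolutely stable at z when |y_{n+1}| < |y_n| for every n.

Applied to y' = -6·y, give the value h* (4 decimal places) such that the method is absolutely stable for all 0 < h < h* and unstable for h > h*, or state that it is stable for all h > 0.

(-8.0000,0); λ=-6 ⇒ h* = (8)/6 = 1.3333.

With y'=λy (z=hλ):
  y_{n+1} = y_n + z·[5/8·y_n + 3/8·y_{n+1}] ⇒ (1 − 3/8z)y_{n+1} = (1 + 5/8z)y_n
  so R(z) = (1 + 5/8z)/(1 − 3/8z).

Solve |R(x)|<1 on ℝ⁻.
x=-1.74: |R|=0.0530
R=−1: 1+5/8x = −1+3/8x ⇒ -1/4x=2 ⇒ x=2/(-1/4)=-8.0000
Confirm numerically:
  x=-6.962: |R|=0.92813 <1
  x=-6.716: |R|=0.90877 <1
  x=-5.638: |R|=0.81039 <1
  x=-8.452: |R|=1.02710 >1
  x=-8.160: |R|=1.00985 >1
Interval (-8.0000, 0).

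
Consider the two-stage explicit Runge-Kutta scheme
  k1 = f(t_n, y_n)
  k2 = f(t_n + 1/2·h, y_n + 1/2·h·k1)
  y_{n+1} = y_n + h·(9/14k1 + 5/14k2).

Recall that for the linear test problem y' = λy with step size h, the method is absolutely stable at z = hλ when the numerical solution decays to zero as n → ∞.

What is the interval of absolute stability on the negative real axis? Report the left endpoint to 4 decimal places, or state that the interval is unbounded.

Test eqn y'=λy, z=hλ:
  k1=λy_n ⇒ h·k1=z·y_n;  k2=λ(1+1/2z)y_n ⇒ h·k2=z(1+1/2z)y_n
  y_{n+1}/y_n = 1 + 9/14z + 5/14z(1+1/2z) = 1 + z + 5/28z²
  R(z) = 1 + z + 5/28z².

Solve |R(x)|<1 on ℝ⁻.
x=-1.13: |R|=0.0980
R=1: x+5/28x²=0 ⇒ x=−28/5=-5.6000; min R=1−1/(4·5/28)=-0.4000>−1
Confirm numerically:
  x=-5.282: |R|=0.70006 <1
  x=-4.708: |R|=0.25008 <1
  x=-3.649: |R|=0.27129 <1
  x=-5.721: |R|=1.12361 >1
  x=-5.659: |R|=1.05962 >1
Interval (-5.6000, 0).

z∈(-5.6000,0).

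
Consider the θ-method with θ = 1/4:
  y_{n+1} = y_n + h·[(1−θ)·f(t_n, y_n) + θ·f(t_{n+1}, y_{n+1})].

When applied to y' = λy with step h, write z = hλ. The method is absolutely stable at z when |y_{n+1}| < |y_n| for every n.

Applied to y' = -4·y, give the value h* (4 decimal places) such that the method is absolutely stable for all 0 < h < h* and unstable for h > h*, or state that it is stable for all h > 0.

Test eqn y'=λy, z=hλ:
  y_{n+1} = y_n + z·[3/4·y_n + 1/4·y_{n+1}] ⇒ (1 − 1/4z)y_{n+1} = (1 + 3/4z)y_n
  Hence R(z) = (1 + 3/4z)/(1 − 1/4z).

Boundary: |R(x)|=1, x<0.
x=-1.64: |R|=0.1631
R=−1: 1+3/4x = −1+1/4x ⇒ -1/2x=2 ⇒ x=2/(-1/2)=-4.0000
Confirm numerically:
  x=-3.709: |R|=0.92450 <1
  x=-3.456: |R|=0.85408 <1
  x=-3.204: |R|=0.77901 <1
  x=-2.039: |R|=0.35055 <1
  x=-4.502: |R|=1.11809 >1
  x=-4.105: |R|=1.02591 >1
Interval (-4.0000, 0).

(-4.0000,0); λ=-4 ⇒ h* = (4)/4 = 1.0000.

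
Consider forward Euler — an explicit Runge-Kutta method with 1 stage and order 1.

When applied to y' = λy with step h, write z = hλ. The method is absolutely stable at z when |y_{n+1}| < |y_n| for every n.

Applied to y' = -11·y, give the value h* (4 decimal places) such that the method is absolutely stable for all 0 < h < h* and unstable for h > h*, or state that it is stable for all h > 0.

With y'=λy (z=hλ):
  order 1, 1-stage ⇒ R(z)=1+z
  (e.g. R(-0.67)=0.33000, |R|=0.33000)

Solve |R(x)|<1 on ℝ⁻.
x=-0.67: |R|=0.3300
|R(-2.32)|=1.3200 |R(-1.62)|=0.6200
Bisect:
  x_lo=-2.6783 |R|=1.6783  x_hi=-0.2186 |R|=0.7814
  mid=-1.44844 |R|=0.44844 →hi
  mid=-2.06338 |R|=1.06338 →lo
  mid=-1.75591 |R|=0.75591 →hi
  mid=-1.90964 |R|=0.90964 →hi
  mid=-1.98651 |R|=0.98651 →hi
  mid=-2.02494 |R|=1.02494 →lo
  mid=-2.00573 |R|=1.00573 →lo
  mid=-1.99612 |R|=0.99612 →hi
  mid=-2.00092 |R|=1.00092 →lo
  ...
  [-2.00002,-1.99987] ⇒ x*=-2.0000
Interval (-2.0000, 0).

(-2.0000,0); λ=-11 ⇒ h* = 0.1818.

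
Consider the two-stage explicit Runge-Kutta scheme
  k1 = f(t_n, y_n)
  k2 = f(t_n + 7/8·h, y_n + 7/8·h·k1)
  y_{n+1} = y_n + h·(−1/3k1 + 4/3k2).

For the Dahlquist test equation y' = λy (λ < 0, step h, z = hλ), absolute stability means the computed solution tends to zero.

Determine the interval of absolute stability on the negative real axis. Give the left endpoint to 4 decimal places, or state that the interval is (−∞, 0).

On y'=λy, z=hλ:
  k1=λy_n ⇒ h·k1=z·y_n;  k2=λ(1+7/8z)y_n ⇒ h·k2=z(1+7/8z)y_n
  y_{n+1}/y_n = 1 − 1/3z + 4/3z(1+7/8z) = 1 + z + 7/6z²
  ⇒ R(z) = 1 + z + 7/6z².

Boundary: |R(x)|=1, x<0.
x=-0.77: |R|=0.9217
R=1: x+7/6x²=0 ⇒ x=−6/7=-0.8571; min R=1−1/(4·7/6)=0.7857>−1
Confirm numerically:
  x=-0.519: |R|=0.79525 <1
  x=-0.482: |R|=0.78904 <1
  x=-0.473: |R|=0.78802 <1
  x=-1.351: |R|=1.77840 >1
  x=-1.311: |R|=1.69417 >1
  x=-1.028: |R|=1.20491 >1
Stable set (-0.8571, 0).

z∈(-0.8571,0).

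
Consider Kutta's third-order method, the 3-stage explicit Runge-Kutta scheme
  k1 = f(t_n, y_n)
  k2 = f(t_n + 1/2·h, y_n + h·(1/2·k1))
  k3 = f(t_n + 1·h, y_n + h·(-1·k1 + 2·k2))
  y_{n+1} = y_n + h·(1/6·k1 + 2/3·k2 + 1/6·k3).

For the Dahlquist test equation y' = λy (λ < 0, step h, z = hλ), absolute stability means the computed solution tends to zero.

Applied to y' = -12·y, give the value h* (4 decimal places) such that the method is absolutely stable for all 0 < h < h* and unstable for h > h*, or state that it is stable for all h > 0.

Test eqn y'=λy, z=hλ:
  order 3, 3-stage ⇒ R(z)=1+z+z^2/2+z^3/6
  (e.g. R(-1.61)=-0.00950, |R|=0.00950)

Find x<0 with |R(x)|<1.
x=-1.61: |R|=0.0095
|R(-1.65)|=0.0374 |R(-1.47)|=0.0810 |R(-1.09)|=0.2882
Bisect:
  x_lo=-3.2519 |R|=2.6958  x_hi=-0.2042 |R|=0.8152
  mid=-1.72803 |R|=0.09499 →hi
  mid=-2.48994 |R|=0.96290 →hi
  mid=-2.87090 |R|=1.69357 →lo
  mid=-2.68042 |R|=1.29775 →lo
  mid=-2.58518 |R|=1.12314 →lo
  mid=-2.53756 |R|=1.04128 →lo
  mid=-2.51375 |R|=1.00166 →lo
  mid=-2.50185 |R|=0.98217 →hi
  ...
  [-2.51282,-2.51264] ⇒ x*=-2.5127
So |R|<1 on (-2.5127, 0).

(-2.5127,0); λ=-12 ⇒ h* = 0.2094.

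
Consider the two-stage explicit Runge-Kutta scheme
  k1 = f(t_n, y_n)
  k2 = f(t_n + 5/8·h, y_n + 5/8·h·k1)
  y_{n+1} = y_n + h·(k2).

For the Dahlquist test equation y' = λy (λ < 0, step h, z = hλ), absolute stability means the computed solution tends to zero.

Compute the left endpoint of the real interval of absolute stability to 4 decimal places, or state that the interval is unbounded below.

Test eqn y'=λy, z=hλ:
  k1=λy_n ⇒ h·k1=z·y_n;  k2=λ(1+5/8z)y_n ⇒ h·k2=z(1+5/8z)y_n
  y_{n+1}/y_n = 1 + z(1+5/8z) = 1 + z + 5/8z²
  Hence R(z) = 1 + z + 5/8z².

Need |R(x)|<1, x<0.
x=-0.84: |R|=0.6010
R=1: x+5/8x²=0 ⇒ x=−8/5=-1.6000; min R=1−1/(4·5/8)=0.6000>−1
Confirm numerically:
  x=-1.496: |R|=0.90276 <1
  x=-1.277: |R|=0.74221 <1
  x=-0.904: |R|=0.60676 <1
  x=-0.739: |R|=0.60233 <1
  x=-2.063: |R|=1.59698 >1
  x=-1.951: |R|=1.42800 >1
  x=-1.682: |R|=1.08620 >1
So |R|<1 on (-1.6000, 0).

z* = -1.6000.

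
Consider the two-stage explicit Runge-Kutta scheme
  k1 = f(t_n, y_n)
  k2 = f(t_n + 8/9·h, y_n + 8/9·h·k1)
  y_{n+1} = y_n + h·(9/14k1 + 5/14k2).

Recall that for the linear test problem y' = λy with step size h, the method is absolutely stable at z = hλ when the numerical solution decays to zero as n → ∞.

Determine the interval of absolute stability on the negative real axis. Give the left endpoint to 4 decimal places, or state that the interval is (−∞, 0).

z∈(-3.1500,0).

With y'=λy (z=hλ):
  k1=λy_n ⇒ h·k1=z·y_n;  k2=λ(1+8/9z)y_n ⇒ h·k2=z(1+8/9z)y_n
  y_{n+1}/y_n = 1 + 9/14z + 5/14z(1+8/9z) = 1 + z + 20/63z²
  so R(z) = 1 + z + 20/63z².

Need |R(x)|<1, x<0.
x=-1.79: |R|=0.2272
R=1: x+20/63x²=0 ⇒ x=−63/20=-3.1500; min R=1−1/(4·20/63)=0.2125>−1
Confirm numerically:
  x=-3.102: |R|=0.95273 <1
  x=-2.419: |R|=0.43864 <1
  x=-1.802: |R|=0.22886 <1
  x=-3.395: |R|=1.26406 >1
  x=-3.347: |R|=1.20932 >1
  x=-3.177: |R|=1.02723 >1
So |R|<1 on (-3.1500, 0).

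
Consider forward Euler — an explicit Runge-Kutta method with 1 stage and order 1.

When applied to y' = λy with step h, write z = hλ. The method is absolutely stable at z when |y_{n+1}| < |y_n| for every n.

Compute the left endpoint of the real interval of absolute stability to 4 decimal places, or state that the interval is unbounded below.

Set f=λy, z=hλ:
  order 1, 1-stage ⇒ R(z)=1+z
  (e.g. R(-0.91)=0.09000, |R|=0.09000)

Find x<0 with |R(x)|<1.
x=-0.91: |R|=0.0900
|R(-1.71)|=0.7100 |R(-1.33)|=0.3300 |R(-0.64)|=0.3600
Bisect:
  x_lo=-2.8149 |R|=1.8149  x_hi=-0.0990 |R|=0.9010
  mid=-1.45696 |R|=0.45696 →hi
  mid=-2.13595 |R|=1.13595 →lo
  mid=-1.79645 |R|=0.79645 →hi
  mid=-1.96620 |R|=0.96620 →hi
  mid=-2.05107 |R|=1.05107 →lo
  mid=-2.00864 |R|=1.00864 →lo
  mid=-1.98742 |R|=0.98742 →hi
  mid=-1.99803 |R|=0.99803 →hi
  ...
  [-2.00002,-1.99985] ⇒ x*=-2.0000
So |R|<1 on (-2.0000, 0).

z* = -2.0000.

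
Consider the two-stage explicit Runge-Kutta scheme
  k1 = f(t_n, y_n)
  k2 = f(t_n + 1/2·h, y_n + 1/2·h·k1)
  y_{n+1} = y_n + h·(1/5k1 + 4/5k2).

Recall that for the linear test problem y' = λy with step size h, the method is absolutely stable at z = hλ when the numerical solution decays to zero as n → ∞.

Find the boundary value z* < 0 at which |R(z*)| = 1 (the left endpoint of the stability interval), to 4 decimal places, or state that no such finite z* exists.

z* = -2.5000.

On y'=λy, z=hλ:
  k1=λy_n ⇒ h·k1=z·y_n;  k2=λ(1+1/2z)y_n ⇒ h·k2=z(1+1/2z)y_n
  y_{n+1}/y_n = 1 + 1/5z + 4/5z(1+1/2z) = 1 + z + 2/5z²
  ⇒ R(z) = 1 + z + 2/5z².

Find x<0 with |R(x)|<1.
x=-1.09: |R|=0.3852
R=1: x+2/5x²=0 ⇒ x=−5/2=-2.5000; min R=1−1/(4·2/5)=0.3750>−1
Confirm numerically:
  x=-2.411: |R|=0.91417 <1
  x=-2.193: |R|=0.73070 <1
  x=-1.118: |R|=0.38197 <1
  x=-2.747: |R|=1.27140 >1
  x=-2.651: |R|=1.16012 >1
  x=-2.611: |R|=1.11593 >1
Interval (-2.5000, 0).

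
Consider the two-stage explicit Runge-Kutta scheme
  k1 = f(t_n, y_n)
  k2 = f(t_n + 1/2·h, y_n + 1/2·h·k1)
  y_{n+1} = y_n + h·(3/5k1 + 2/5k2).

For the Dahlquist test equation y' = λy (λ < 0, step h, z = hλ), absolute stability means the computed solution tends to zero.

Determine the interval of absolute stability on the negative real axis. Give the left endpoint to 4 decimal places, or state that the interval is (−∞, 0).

Set f=λy, z=hλ:
  k1=λy_n ⇒ h·k1=z·y_n;  k2=λ(1+1/2z)y_n ⇒ h·k2=z(1+1/2z)y_n
  y_{n+1}/y_n = 1 + 3/5z + 2/5z(1+1/2z) = 1 + z + 1/5z²
  ⇒ R(z) = 1 + z + 1/5z².

Need |R(x)|<1, x<0.
x=-0.54: |R|=0.5183
R=1: x+1/5x²=0 ⇒ x=−5=-5.0000; min R=1−1/(4·1/5)=-0.2500>−1
Confirm numerically:
  x=-4.522: |R|=0.56770 <1
  x=-4.256: |R|=0.36671 <1
  x=-2.412: |R|=0.24845 <1
  x=-2.186: |R|=0.23028 <1
  x=-5.402: |R|=1.43432 >1
  x=-5.383: |R|=1.41234 >1
Interval (-5.0000, 0).

(-5.0000, 0).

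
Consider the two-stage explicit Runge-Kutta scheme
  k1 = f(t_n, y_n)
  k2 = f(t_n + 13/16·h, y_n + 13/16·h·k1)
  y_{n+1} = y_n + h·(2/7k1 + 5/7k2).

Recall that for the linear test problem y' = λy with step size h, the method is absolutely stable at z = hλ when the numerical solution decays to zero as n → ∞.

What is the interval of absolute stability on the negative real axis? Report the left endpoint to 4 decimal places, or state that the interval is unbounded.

(-1.7231, 0).

On y'=λy, z=hλ:
  k1=λy_n ⇒ h·k1=z·y_n;  k2=λ(1+13/16z)y_n ⇒ h·k2=z(1+13/16z)y_n
  y_{n+1}/y_n = 1 + 2/7z + 5/7z(1+13/16z) = 1 + z + 65/112z²
  so R(z) = 1 + z + 65/112z².

Boundary: |R(x)|=1, x<0.
x=-1.15: |R|=0.6175
R=1: x+65/112x²=0 ⇒ x=−112/65=-1.7231; min R=1−1/(4·65/112)=0.5692>−1
Confirm numerically:
  x=-1.506: |R|=0.81027 <1
  x=-1.379: |R|=0.72463 <1
  x=-1.353: |R|=0.70941 <1
  x=-0.813: |R|=0.57060 <1
  x=-2.272: |R|=1.72379 >1
  x=-2.258: |R|=1.70099 >1
  x=-2.248: |R|=1.68484 >1
Interval (-1.7231, 0).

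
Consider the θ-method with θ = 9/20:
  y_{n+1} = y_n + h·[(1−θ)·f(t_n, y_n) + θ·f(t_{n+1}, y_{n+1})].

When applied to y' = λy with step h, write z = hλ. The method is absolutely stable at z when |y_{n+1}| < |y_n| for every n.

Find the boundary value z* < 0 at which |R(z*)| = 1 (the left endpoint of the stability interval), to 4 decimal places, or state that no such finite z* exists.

Test eqn y'=λy, z=hλ:
  y_{n+1} = y_n + z·[11/20·y_n + 9/20·y_{n+1}] ⇒ (1 − 9/20z)y_{n+1} = (1 + 11/20z)y_n
  so R(z) = (1 + 11/20z)/(1 − 9/20z).

Need |R(x)|<1, x<0.
x=-1.03: |R|=0.2962
R=−1: 1+11/20x = −1+9/20x ⇒ -1/10x=2 ⇒ x=2/(-1/10)=-20.0000
Confirm numerically:
  x=-16.060: |R|=0.95211 <1
  x=-11.280: |R|=0.85648 <1
  x=-10.247: |R|=0.82619 <1
  x=-20.346: |R|=1.00341 >1
  x=-20.084: |R|=1.00084 >1
  x=-20.042: |R|=1.00042 >1
So |R|<1 on (-20.0000, 0).

z* = -20.0000.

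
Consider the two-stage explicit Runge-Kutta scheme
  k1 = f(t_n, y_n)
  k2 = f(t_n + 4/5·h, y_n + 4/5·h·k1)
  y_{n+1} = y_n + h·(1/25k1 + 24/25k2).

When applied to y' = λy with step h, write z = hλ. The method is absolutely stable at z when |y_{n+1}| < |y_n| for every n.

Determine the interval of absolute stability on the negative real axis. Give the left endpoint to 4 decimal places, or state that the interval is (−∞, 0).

(-1.3021, 0).

Test eqn y'=λy, z=hλ:
  k1=λy_n ⇒ h·k1=z·y_n;  k2=λ(1+4/5z)y_n ⇒ h·k2=z(1+4/5z)y_n
  y_{n+1}/y_n = 1 + 1/25z + 24/25z(1+4/5z) = 1 + z + 96/125z²
  so R(z) = 1 + z + 96/125z².

Boundary: |R(x)|=1, x<0.
x=-1.36: |R|=1.0605
R=1: x+96/125x²=0 ⇒ x=−125/96=-1.3021; min R=1−1/(4·96/125)=0.6745>−1
Confirm numerically:
  x=-1.261: |R|=0.96021 <1
  x=-0.865: |R|=0.70964 <1
  x=-0.565: |R|=0.68016 <1
  x=-1.447: |R|=1.16105 >1
  x=-1.426: |R|=1.13571 >1
So |R|<1 on (-1.3021, 0).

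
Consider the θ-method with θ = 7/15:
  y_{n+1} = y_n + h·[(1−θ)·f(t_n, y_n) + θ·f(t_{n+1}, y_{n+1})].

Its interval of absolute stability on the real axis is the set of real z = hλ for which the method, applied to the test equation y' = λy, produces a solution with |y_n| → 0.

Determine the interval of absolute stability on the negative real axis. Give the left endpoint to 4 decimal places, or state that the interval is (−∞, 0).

With y'=λy (z=hλ):
  y_{n+1} = y_n + z·[8/15·y_n + 7/15·y_{n+1}] ⇒ (1 − 7/15z)y_{n+1} = (1 + 8/15z)y_n
  Hence R(z) = (1 + 8/15z)/(1 − 7/15z).

Solve |R(x)|<1 on ℝ⁻.
x=-0.99: |R|=0.3228
R=−1: 1+8/15x = −1+7/15x ⇒ -1/15x=2 ⇒ x=2/(-1/15)=-30.0000
Confirm numerically:
  x=-29.480: |R|=0.99765 <1
  x=-28.449: |R|=0.99276 <1
  x=-28.391: |R|=0.99247 <1
  x=-30.483: |R|=1.00211 >1
  x=-30.243: |R|=1.00107 >1
  x=-30.069: |R|=1.00031 >1
Stable set (-30.0000, 0).

z∈(-30.0000,0).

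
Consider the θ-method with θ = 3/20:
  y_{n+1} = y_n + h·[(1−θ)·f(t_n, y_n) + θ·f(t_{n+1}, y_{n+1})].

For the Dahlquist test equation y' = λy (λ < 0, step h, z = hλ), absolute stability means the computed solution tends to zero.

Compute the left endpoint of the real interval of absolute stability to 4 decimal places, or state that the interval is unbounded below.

With y'=λy (z=hλ):
  y_{n+1} = y_n + z·[17/20·y_n + 3/20·y_{n+1}] ⇒ (1 − 3/20z)y_{n+1} = (1 + 17/20z)y_n
  so R(z) = (1 + 17/20z)/(1 − 3/20z).

Find x<0 with |R(x)|<1.
x=-1.24: |R|=0.0455
R=−1: 1+17/20x = −1+3/20x ⇒ -7/10x=2 ⇒ x=2/(-7/10)=-2.8571
Confirm numerically:
  x=-2.680: |R|=0.91155 <1
  x=-2.017: |R|=0.54850 <1
  x=-1.853: |R|=0.44998 <1
  x=-1.650: |R|=0.32265 <1
  x=-3.357: |R|=1.23272 >1
  x=-3.256: |R|=1.18758 >1
  x=-3.136: |R|=1.13275 >1
Interval (-2.8571, 0).

z* = -2.8571.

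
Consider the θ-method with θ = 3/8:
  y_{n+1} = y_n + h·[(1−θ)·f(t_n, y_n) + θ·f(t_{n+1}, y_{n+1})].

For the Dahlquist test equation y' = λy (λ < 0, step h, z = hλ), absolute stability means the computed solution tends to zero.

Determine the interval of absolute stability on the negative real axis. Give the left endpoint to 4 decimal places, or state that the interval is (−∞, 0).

On y'=λy, z=hλ:
  y_{n+1} = y_n + z·[5/8·y_n + 3/8·y_{n+1}] ⇒ (1 − 3/8z)y_{n+1} = (1 + 5/8z)y_n
  R(z) = (1 + 5/8z)/(1 − 3/8z).

Find x<0 with |R(x)|<1.
x=-1.63: |R|=0.0116
R=−1: 1+5/8x = −1+3/8x ⇒ -1/4x=2 ⇒ x=2/(-1/4)=-8.0000
Confirm numerically:
  x=-7.505: |R|=0.96756 <1
  x=-7.456: |R|=0.96417 <1
  x=-4.375: |R|=0.65680 <1
  x=-4.283: |R|=0.64344 <1
  x=-8.513: |R|=1.03059 >1
  x=-8.434: |R|=1.02606 >1
Interval (-8.0000, 0).

z∈(-8.0000,0).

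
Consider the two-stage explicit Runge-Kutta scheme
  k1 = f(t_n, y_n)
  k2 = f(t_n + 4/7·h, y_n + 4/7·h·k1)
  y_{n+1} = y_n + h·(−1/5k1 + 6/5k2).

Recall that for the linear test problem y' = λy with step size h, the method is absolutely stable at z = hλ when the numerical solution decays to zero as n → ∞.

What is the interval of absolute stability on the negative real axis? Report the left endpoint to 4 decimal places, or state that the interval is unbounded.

On y'=λy, z=hλ:
  k1=λy_n ⇒ h·k1=z·y_n;  k2=λ(1+4/7z)y_n ⇒ h·k2=z(1+4/7z)y_n
  y_{n+1}/y_n = 1 − 1/5z + 6/5z(1+4/7z) = 1 + z + 24/35z²
  R(z) = 1 + z + 24/35z².

Find x<0 with |R(x)|<1.
x=-1: |R|=0.6857
R=1: x+24/35x²=0 ⇒ x=−35/24=-1.4583; min R=1−1/(4·24/35)=0.6354>−1
Confirm numerically:
  x=-1.116: |R|=0.73803 <1
  x=-1.056: |R|=0.70866 <1
  x=-0.889: |R|=0.65293 <1
  x=-1.803: |R|=1.42613 >1
  x=-1.517: |R|=1.06103 >1
Interval (-1.4583, 0).

(-1.4583, 0).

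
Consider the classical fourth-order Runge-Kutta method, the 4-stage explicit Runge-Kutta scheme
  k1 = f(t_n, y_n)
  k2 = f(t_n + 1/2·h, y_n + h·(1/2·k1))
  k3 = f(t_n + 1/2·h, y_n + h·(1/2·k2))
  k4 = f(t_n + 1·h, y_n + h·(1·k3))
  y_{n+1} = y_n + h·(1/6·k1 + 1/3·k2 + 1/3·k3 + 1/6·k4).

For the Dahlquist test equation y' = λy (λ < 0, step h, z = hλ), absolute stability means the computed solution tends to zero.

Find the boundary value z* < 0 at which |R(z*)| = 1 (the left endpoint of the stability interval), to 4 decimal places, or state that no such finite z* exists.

z* = -2.7853.

With y'=λy (z=hλ):
  order 4, 4-stage ⇒ R(z)=1+z+z^2/2+z^3/6+z^4/24
  (e.g. R(-0.79)=0.45611, |R|=0.45611)

Find x<0 with |R(x)|<1.
x=-0.79: |R|=0.4561
|R(-1.41)|=0.2815 |R(-1.12)|=0.3386 |R(-0.74)|=0.4788
Bisect:
  x_lo=-3.4060 |R|=2.4165  x_hi=-0.0877 |R|=0.9160
  mid=-1.74685 |R|=0.27846 →hi
  mid=-2.57643 |R|=0.72813 →hi
  mid=-2.99121 |R|=1.35752 →lo
  mid=-2.78382 |R|=0.99778 →hi
  mid=-2.88752 |R|=1.16538 →lo
  mid=-2.83567 |R|=1.07864 →lo
  mid=-2.80974 |R|=1.03749 →lo
  mid=-2.79678 |R|=1.01746 →lo
  mid=-2.79030 |R|=1.00758 →lo
  ...
  [-2.78544,-2.78524] ⇒ x*=-2.7853
Stable set (-2.7853, 0).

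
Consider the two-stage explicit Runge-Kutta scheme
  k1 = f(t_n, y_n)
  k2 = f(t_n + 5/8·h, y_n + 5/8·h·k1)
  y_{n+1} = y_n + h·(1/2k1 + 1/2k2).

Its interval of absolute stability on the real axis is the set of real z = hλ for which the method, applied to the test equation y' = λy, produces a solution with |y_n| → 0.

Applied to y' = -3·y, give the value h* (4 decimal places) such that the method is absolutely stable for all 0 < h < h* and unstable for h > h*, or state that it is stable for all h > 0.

Test eqn y'=λy, z=hλ:
  k1=λy_n ⇒ h·k1=z·y_n;  k2=λ(1+5/8z)y_n ⇒ h·k2=z(1+5/8z)y_n
  y_{n+1}/y_n = 1 + 1/2z + 1/2z(1+5/8z) = 1 + z + 5/16z²
  ⇒ R(z) = 1 + z + 5/16z².

Boundary: |R(x)|=1, x<0.
x=-1.46: |R|=0.2061
R=1: x+5/16x²=0 ⇒ x=−16/5=-3.2000; min R=1−1/(4·5/16)=0.2000>−1
Confirm numerically:
  x=-3.145: |R|=0.94595 <1
  x=-2.691: |R|=0.57196 <1
  x=-2.075: |R|=0.27051 <1
  x=-1.545: |R|=0.20095 <1
  x=-3.673: |R|=1.54292 >1
  x=-3.371: |R|=1.18014 >1
  x=-3.245: |R|=1.04563 >1
Interval (-3.2000, 0).

(-3.2000,0); λ=-3 ⇒ h* = (16/5)/3 = 1.0667.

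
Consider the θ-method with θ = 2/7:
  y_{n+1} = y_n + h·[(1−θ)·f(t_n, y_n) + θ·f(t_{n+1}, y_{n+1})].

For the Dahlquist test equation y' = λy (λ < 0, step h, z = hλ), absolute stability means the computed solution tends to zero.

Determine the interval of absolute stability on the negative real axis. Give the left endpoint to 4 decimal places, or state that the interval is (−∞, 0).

(-4.6667, 0).

With y'=λy (z=hλ):
  y_{n+1} = y_n + z·[5/7·y_n + 2/7·y_{n+1}] ⇒ (1 − 2/7z)y_{n+1} = (1 + 5/7z)y_n
  so R(z) = (1 + 5/7z)/(1 − 2/7z).

Need |R(x)|<1, x<0.
x=-0.34: |R|=0.6901
R=−1: 1+5/7x = −1+2/7x ⇒ -3/7x=2 ⇒ x=2/(-3/7)=-4.6667
Confirm numerically:
  x=-3.963: |R|=0.85857 <1
  x=-2.857: |R|=0.57299 <1
  x=-2.592: |R|=0.48917 <1
  x=-2.172: |R|=0.34027 <1
  x=-4.987: |R|=1.05662 >1
  x=-4.754: |R|=1.01587 >1
So |R|<1 on (-4.6667, 0).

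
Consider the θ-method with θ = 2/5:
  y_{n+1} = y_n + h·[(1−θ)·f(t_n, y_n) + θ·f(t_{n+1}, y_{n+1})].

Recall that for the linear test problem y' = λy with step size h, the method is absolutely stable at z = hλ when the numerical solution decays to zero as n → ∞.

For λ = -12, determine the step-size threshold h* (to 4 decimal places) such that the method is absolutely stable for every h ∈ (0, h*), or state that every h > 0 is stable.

(-10.0000,0); λ=-12 ⇒ h* = (10)/12 = 0.8333.

Set f=λy, z=hλ:
  y_{n+1} = y_n + z·[3/5·y_n + 2/5·y_{n+1}] ⇒ (1 − 2/5z)y_{n+1} = (1 + 3/5z)y_n
  Hence R(z) = (1 + 3/5z)/(1 − 2/5z).

Boundary: |R(x)|=1, x<0.
x=-1.21: |R|=0.1846
R=−1: 1+3/5x = −1+2/5x ⇒ -1/5x=2 ⇒ x=2/(-1/5)=-10.0000
Confirm numerically:
  x=-8.992: |R|=0.95614 <1
  x=-7.997: |R|=0.90459 <1
  x=-7.332: |R|=0.86432 <1
  x=-5.877: |R|=0.75391 <1
  x=-10.537: |R|=1.02060 >1
  x=-10.495: |R|=1.01905 >1
Stable set (-10.0000, 0).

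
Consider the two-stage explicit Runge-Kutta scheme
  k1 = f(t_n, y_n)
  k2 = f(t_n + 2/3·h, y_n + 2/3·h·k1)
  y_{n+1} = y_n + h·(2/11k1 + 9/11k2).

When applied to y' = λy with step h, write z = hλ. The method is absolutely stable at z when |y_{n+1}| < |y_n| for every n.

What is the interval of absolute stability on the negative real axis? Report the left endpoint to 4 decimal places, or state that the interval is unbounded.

Test eqn y'=λy, z=hλ:
  k1=λy_n ⇒ h·k1=z·y_n;  k2=λ(1+2/3z)y_n ⇒ h·k2=z(1+2/3z)y_n
  y_{n+1}/y_n = 1 + 2/11z + 9/11z(1+2/3z) = 1 + z + 6/11z²
  R(z) = 1 + z + 6/11z².

Boundary: |R(x)|=1, x<0.
x=-1.06: |R|=0.5529
R=1: x+6/11x²=0 ⇒ x=−11/6=-1.8333; min R=1−1/(4·6/11)=0.5417>−1
Confirm numerically:
  x=-1.659: |R|=0.84224 <1
  x=-1.334: |R|=0.63667 <1
  x=-1.305: |R|=0.62392 <1
  x=-0.930: |R|=0.54176 <1
  x=-2.079: |R|=1.27859 >1
  x=-1.956: |R|=1.13087 >1
Interval (-1.8333, 0).

(-1.8333, 0).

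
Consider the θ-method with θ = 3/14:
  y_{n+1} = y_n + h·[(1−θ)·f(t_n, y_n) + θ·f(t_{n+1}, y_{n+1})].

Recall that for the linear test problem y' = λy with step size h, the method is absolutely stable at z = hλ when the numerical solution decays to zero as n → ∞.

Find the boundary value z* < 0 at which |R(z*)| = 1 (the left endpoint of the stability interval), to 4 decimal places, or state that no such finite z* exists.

z* = -3.5000.

Set f=λy, z=hλ:
  y_{n+1} = y_n + z·[11/14·y_n + 3/14·y_{n+1}] ⇒ (1 − 3/14z)y_{n+1} = (1 + 11/14z)y_n
  R(z) = (1 + 11/14z)/(1 − 3/14z).

Boundary: |R(x)|=1, x<0.
x=-0.38: |R|=0.6486
R=−1: 1+11/14x = −1+3/14x ⇒ -4/7x=2 ⇒ x=2/(-4/7)=-3.5000
Confirm numerically:
  x=-2.662: |R|=0.69508 <1
  x=-2.287: |R|=0.53483 <1
  x=-1.739: |R|=0.26690 <1
  x=-3.996: |R|=1.15269 >1
  x=-3.714: |R|=1.06809 >1
So |R|<1 on (-3.5000, 0).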